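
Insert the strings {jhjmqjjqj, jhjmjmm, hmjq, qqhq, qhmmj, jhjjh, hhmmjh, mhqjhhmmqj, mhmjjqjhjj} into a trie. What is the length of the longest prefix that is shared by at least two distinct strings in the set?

4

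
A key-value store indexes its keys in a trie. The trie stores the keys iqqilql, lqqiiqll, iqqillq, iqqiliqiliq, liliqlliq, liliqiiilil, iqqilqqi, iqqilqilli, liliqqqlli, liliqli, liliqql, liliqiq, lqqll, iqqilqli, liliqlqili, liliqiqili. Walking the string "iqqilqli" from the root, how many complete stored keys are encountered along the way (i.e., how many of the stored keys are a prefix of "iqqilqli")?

2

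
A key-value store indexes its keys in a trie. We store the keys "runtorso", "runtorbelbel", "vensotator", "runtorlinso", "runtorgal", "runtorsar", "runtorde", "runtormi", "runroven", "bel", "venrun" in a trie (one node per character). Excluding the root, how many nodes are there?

Insert word by word; a character creates a node only if that edge doesn't already exist:
  "runtorso" → 8 new (r, u, n, t, o, r, s, o)
  "runtorbelbel" → prefix "runtor" already present; 6 new (b, e, l, b, e, l)
  "vensotator" → 10 new (v, e, n, s, o, t, a, t, o, r)
  "runtorlinso" → prefix "runtor" already present; 5 new (l, i, n, s, o)
  "runtorgal" → prefix "runtor" already present; 3 new (g, a, l)
  "runtorsar" → prefix "runtors" already present; 2 new (a, r)
  "runtorde" → prefix "runtor" already present; 2 new (d, e)
  "runtormi" → prefix "runtor" already present; 2 new (m, i)
  "runroven" → prefix "run" already present; 5 new (r, o, v, e, n)
  "bel" → 3 new (b, e, l)
  "venrun" → prefix "ven" already present; 3 new (r, u, n)
Total nodes = 8 + 6 + 10 + 5 + 3 + 2 + 2 + 2 + 5 + 3 + 3 = 49

49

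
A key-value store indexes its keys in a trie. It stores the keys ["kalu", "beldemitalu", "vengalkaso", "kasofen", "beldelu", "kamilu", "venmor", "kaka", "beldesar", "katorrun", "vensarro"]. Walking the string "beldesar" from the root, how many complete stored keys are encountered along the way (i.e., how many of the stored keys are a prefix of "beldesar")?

Check each prefix of "beldesar" against the stored set — each match is an end-marker on the path.
Prefixes of the query that are stored words: "beldesar"
Count: 1

1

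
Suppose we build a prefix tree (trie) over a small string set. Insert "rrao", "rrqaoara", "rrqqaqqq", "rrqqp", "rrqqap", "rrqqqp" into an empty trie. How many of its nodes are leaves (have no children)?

6

Leaves are exactly the stored words that no other stored word extends.
Those words: "rrao", "rrqaoara", "rrqqap", "rrqqaqqq", "rrqqp", "rrqqqp"
Leaf count: 6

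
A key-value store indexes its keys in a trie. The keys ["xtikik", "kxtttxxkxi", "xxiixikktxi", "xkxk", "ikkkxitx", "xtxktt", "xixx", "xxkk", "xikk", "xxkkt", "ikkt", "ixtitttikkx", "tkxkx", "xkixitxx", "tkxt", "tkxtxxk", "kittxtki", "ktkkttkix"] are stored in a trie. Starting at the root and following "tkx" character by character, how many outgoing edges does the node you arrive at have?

Follow the path "tkx" to its node, then look at its outgoing edges.
Characters that immediately follow "tkx" among the stored strings: {k, t}.
That node has 2 child edges.

2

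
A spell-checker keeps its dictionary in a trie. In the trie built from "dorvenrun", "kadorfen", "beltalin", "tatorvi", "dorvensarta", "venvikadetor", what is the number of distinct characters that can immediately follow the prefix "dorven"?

2

The children of the "dorven" node are the distinct next characters among strings starting with "dorven".
Distinct next characters after "dorven": r, s.
That node has 2 child edges.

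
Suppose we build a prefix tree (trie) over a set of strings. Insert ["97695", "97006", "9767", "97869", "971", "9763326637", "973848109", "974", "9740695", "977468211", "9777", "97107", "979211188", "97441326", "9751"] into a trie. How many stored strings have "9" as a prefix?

Walk to "9"; the words in its subtree are exactly those with that prefix.
Words under "9": 97006, 971, 97107, 973848109, 974, 9740695, 97441326, 9751, 9763326637, 9767, 97695, 977468211, 9777, 97869, 979211188
Count: 15

15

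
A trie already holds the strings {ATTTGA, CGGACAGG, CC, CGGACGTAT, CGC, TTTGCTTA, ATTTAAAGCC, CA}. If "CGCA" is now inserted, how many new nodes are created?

The longest prefix of "CGCA" already in the trie is "CGC" (length 3).
Each of the 1 remaining characters creates one node.

1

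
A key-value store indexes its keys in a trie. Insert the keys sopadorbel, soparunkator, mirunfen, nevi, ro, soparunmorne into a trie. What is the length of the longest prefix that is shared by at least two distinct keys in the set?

Look for the deepest trie node that still has at least two words in its subtree.
e.g. "soparunkator" and "soparunmorne" share the prefix "soparun" of length 7; no pair shares a longer one.
Longest shared-prefix length: 7

7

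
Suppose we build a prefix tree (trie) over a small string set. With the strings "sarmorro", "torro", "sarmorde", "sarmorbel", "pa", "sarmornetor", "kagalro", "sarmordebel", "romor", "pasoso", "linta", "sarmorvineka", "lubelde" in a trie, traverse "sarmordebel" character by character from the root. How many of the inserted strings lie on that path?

Traverse "sarmordebel" character by character; count nodes along the way that are marked as word ends.
Prefixes of the query that are stored words: "sarmorde", "sarmordebel"
Count: 2

2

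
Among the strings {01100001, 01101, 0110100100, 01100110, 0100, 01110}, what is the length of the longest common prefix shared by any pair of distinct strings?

5

Equivalently: take the maximum, over all pairs, of their longest common prefix length.
e.g. "01100001" and "01100110" share the prefix "01100" of length 5; no pair shares a longer one.
Longest shared-prefix length: 5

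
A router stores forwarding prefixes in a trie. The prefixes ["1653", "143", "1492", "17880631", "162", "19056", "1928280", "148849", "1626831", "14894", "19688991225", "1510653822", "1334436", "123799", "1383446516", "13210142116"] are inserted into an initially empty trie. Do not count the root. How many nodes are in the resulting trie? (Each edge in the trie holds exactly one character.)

For each word, the new-node count is its length minus the longest prefix already in the trie:
  "1653" → 4 new (1, 6, 5, 3)
  "143" → prefix "1" already present; 2 new (4, 3)
  "1492" → prefix "14" already present; 2 new (9, 2)
  "17880631" → prefix "1" already present; 7 new (7, 8, 8, 0, 6, 3, 1)
  "162" → prefix "16" already present; 1 new (2)
  "19056" → prefix "1" already present; 4 new (9, 0, 5, 6)
  "1928280" → prefix "19" already present; 5 new (2, 8, 2, 8, 0)
  "148849" → prefix "14" already present; 4 new (8, 8, 4, 9)
  "1626831" → prefix "162" already present; 4 new (6, 8, 3, 1)
  "14894" → prefix "148" already present; 2 new (9, 4)
  "19688991225" → prefix "19" already present; 9 new (6, 8, 8, 9, 9, 1, 2, 2, 5)
  "1510653822" → prefix "1" already present; 9 new (5, 1, 0, 6, 5, 3, 8, 2, 2)
  "1334436" → prefix "1" already present; 6 new (3, 3, 4, 4, 3, 6)
  "123799" → prefix "1" already present; 5 new (2, 3, 7, 9, 9)
  "1383446516" → prefix "13" already present; 8 new (8, 3, 4, 4, 6, 5, 1, 6)
  "13210142116" → prefix "13" already present; 9 new (2, 1, 0, 1, 4, 2, 1, 1, 6)
Total nodes = 4 + 2 + 2 + 7 + 1 + 4 + 5 + 4 + 4 + 2 + 9 + 9 + 6 + 5 + 8 + 9 = 81

81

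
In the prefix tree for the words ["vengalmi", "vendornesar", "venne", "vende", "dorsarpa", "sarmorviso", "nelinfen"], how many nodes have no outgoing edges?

A leaf is a node with no children — equivalently, the end of a word that is not a proper prefix of any other stored word.
Those words: "dorsarpa", "nelinfen", "sarmorviso", "vende", "vendornesar", "vengalmi", "venne"
Leaf count: 7

7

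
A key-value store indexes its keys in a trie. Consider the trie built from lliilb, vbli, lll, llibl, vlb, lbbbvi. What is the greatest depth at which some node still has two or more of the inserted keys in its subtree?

3

The deepest shared node is where two words last agree before diverging.
"llibl" and "lliilb" agree on "lli" (3 characters) before diverging; nothing deeper is shared.
Longest shared-prefix length: 3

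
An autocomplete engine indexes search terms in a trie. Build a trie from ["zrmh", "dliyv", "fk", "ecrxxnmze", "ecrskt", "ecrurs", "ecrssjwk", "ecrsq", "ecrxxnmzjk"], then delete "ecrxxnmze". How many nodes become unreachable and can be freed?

1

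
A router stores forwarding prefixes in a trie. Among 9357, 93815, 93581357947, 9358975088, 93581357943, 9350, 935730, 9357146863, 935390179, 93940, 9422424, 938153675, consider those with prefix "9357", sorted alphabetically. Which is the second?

9357146863

Filter for "9357…" and sort: "9357", "9357146863", "935730"
The 2nd is 9357146863.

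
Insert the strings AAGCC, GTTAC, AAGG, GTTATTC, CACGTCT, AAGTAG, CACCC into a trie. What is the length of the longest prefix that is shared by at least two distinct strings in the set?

4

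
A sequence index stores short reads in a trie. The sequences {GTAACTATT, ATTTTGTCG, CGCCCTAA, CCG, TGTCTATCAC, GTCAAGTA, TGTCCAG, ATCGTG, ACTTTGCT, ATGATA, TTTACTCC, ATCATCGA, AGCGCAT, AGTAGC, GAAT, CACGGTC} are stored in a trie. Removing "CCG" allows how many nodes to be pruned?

2

After clearing the end-marker at "CCG", prune upward until reaching a node still needed by another word.
The suffix "CG" (2 nodes) is used only by "CCG"; the node for "C" still has the child "G", so pruning stops there.
Nodes removed: 2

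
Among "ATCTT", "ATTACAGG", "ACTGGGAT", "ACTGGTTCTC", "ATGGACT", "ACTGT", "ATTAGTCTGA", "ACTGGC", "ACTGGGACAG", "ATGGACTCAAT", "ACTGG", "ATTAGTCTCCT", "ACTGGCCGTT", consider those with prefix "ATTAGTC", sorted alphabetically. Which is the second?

ATTAGTCTGA

Filter for "ATTAGTC…" and sort: "ATTAGTCTCCT", "ATTAGTCTGA"
The 2nd is ATTAGTCTGA.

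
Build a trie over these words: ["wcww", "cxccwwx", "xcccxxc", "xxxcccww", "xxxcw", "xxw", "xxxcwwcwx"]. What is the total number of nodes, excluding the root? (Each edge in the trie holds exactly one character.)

Trie structure (* marks end of a word):
(root)
├─ c
│  └─ x
│     └─ c
│        └─ c
│           └─ w
│              └─ w
│                 └─ x *
├─ w
│  └─ c
│     └─ w
│        └─ w *
└─ x
   ├─ c
   │  └─ c
   │     └─ c
   │        └─ x
   │           └─ x
   │              └─ c *
   └─ x
      ├─ w *
      └─ x
         └─ c
            ├─ c
            │  └─ c
            │     └─ w
            │        └─ w *
            └─ w *
               └─ w
                  └─ c
                     └─ w
                        └─ x *
Counting every labelled node above: 31.

31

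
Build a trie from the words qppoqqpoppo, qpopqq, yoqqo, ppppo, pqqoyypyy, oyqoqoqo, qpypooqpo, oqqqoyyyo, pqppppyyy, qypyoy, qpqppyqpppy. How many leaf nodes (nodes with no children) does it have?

Leaves are exactly the stored words that no other stored word extends.
Those words: "oqqqoyyyo", "oyqoqoqo", "ppppo", "pqppppyyy", "pqqoyypyy", "qpopqq", "qppoqqpoppo", "qpqppyqpppy", "qpypooqpo", "qypyoy", "yoqqo"
Leaf count: 11

11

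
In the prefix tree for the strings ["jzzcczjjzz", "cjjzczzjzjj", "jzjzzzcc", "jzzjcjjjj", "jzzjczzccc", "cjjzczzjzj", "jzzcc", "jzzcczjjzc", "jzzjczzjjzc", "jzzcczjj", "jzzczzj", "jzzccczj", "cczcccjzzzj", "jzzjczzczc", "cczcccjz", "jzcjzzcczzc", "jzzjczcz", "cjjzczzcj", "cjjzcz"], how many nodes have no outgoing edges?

14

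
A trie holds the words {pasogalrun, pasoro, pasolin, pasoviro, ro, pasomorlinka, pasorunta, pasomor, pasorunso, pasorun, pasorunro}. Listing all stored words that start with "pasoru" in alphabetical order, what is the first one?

pasorun

Words with prefix "pasoru", in lexicographic order: "pasorun", "pasorunro", "pasorunso", "pasorunta"
The 1st is pasorun.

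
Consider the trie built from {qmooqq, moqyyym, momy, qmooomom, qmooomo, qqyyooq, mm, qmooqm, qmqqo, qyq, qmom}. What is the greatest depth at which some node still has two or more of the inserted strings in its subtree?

7

Equivalently: take the maximum, over all pairs, of their longest common prefix length.
e.g. "qmooomo" and "qmooomom" share the prefix "qmooomo" of length 7; no pair shares a longer one.
Longest shared-prefix length: 7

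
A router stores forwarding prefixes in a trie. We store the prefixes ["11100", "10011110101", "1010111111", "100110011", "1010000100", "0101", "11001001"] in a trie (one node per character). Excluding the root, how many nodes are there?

43

Count nodes per top-level branch (shared prefixes stored once):
  '0'-branch (0101): 4 nodes
  '1'-branch (100110011, 10011110101, 1010000100, 1010111111, 11001001, 11100): 39 nodes
Sum: 43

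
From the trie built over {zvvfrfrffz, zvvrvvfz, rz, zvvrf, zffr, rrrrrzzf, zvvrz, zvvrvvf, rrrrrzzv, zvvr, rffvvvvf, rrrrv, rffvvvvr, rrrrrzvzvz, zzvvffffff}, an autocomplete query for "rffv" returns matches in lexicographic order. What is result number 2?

rffvvvvr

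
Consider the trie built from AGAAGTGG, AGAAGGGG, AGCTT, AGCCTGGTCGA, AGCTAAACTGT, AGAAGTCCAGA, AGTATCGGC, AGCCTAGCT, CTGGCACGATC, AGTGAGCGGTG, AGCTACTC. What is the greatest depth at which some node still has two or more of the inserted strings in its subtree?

6

Look for the deepest trie node that still has at least two words in its subtree.
"AGAAGTCCAGA" and "AGAAGTGG" agree on "AGAAGT" (6 characters) before diverging; nothing deeper is shared.
Longest shared-prefix length: 6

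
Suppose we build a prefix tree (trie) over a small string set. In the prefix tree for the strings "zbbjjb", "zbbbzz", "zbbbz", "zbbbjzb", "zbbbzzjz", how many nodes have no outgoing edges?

A leaf is a node with no children — equivalently, the end of a word that is not a proper prefix of any other stored word.
Those words: "zbbbjzb", "zbbbzzjz", "zbbjjb"
Leaf count: 3

3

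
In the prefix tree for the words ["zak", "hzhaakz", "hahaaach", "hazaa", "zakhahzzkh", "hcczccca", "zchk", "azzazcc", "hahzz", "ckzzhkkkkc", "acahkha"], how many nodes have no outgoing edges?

A leaf is a node with no children — equivalently, the end of a word that is not a proper prefix of any other stored word.
Those words: "acahkha", "azzazcc", "ckzzhkkkkc", "hahaaach", "hahzz", "hazaa", "hcczccca", "hzhaakz", "zakhahzzkh", "zchk"
Leaf count: 10

10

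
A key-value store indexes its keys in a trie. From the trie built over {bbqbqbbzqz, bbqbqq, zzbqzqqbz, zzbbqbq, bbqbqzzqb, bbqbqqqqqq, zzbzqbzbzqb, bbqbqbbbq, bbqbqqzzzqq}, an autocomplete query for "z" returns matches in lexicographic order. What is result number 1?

Words with prefix "z", in lexicographic order: "zzbbqbq", "zzbqzqqbz", "zzbzqbzbzqb"
The 1st is zzbbqbq.

zzbbqbq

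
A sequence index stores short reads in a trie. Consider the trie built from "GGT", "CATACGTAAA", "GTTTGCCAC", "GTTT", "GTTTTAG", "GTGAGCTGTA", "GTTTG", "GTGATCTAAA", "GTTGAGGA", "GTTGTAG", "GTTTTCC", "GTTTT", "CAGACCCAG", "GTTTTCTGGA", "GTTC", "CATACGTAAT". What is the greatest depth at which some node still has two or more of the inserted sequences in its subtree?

The deepest shared node is where two words last agree before diverging.
e.g. "CATACGTAAA" and "CATACGTAAT" share the prefix "CATACGTAA" of length 9; no pair shares a longer one.
Longest shared-prefix length: 9

9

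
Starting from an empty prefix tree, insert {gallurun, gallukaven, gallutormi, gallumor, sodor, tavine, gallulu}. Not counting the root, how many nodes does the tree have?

34

Count nodes per top-level branch (shared prefixes stored once):
  'g'-branch (gallukaven, gallulu, gallumor, gallurun, gallutormi): 23 nodes
  's'-branch (sodor): 5 nodes
  't'-branch (tavine): 6 nodes
Sum: 34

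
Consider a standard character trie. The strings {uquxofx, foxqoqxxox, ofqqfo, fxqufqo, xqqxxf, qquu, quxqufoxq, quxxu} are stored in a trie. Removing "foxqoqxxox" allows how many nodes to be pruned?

After clearing the end-marker at "foxqoqxxox", prune upward until reaching a node still needed by another word.
The suffix "oxqoqxxox" (9 nodes) is used only by "foxqoqxxox"; the node for "f" still has the child "x", so pruning stops there.
Nodes removed: 9

9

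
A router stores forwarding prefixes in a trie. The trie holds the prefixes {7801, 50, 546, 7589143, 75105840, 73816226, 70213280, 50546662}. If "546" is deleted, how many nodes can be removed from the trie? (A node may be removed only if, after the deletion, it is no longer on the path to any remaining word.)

2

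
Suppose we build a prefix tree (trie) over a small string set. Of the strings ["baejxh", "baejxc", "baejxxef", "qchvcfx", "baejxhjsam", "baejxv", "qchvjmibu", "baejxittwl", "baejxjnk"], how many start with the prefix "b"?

Traverse to the node for "b", then collect every word in that subtree.
Words under "b": baejxc, baejxh, baejxhjsam, baejxittwl, baejxjnk, baejxv, baejxxef
Count: 7

7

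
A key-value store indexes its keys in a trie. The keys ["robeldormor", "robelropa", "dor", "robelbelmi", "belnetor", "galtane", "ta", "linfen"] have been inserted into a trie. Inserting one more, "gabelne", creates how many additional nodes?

Walking "gabelne" from the root, the first 2 characters ("ga") follow existing edges; "b" is the first miss.
Each of the 5 remaining characters creates one node.

5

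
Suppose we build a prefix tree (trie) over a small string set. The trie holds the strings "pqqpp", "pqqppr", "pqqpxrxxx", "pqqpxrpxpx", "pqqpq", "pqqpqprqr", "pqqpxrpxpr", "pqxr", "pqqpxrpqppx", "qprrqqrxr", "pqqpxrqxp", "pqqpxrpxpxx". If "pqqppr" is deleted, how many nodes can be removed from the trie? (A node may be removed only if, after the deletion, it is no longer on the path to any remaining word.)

1

Walk "pqqppr" from the leaf back toward the root, removing each node that no remaining word uses.
The suffix "r" (1 node) is used only by "pqqppr"; "pqqpp" is itself a stored word, so pruning stops there.
Nodes removed: 1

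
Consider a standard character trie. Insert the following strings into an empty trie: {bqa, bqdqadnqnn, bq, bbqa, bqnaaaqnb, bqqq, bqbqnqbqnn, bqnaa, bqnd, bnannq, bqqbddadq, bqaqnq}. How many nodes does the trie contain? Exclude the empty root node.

46

Trace insertions, counting only characters that open a new branch:
  "bqa" → 3 new (b, q, a)
  "bqdqadnqnn" → prefix "bq" already present; 8 new (d, q, a, d, n, q, n, n)
  "bq" → prefix "bq" already present; 0 new (none)
  "bbqa" → prefix "b" already present; 3 new (b, q, a)
  "bqnaaaqnb" → prefix "bq" already present; 7 new (n, a, a, a, q, n, b)
  "bqqq" → prefix "bq" already present; 2 new (q, q)
  "bqbqnqbqnn" → prefix "bq" already present; 8 new (b, q, n, q, b, q, n, n)
  "bqnaa" → prefix "bqnaa" already present; 0 new (none)
  "bqnd" → prefix "bqn" already present; 1 new (d)
  "bnannq" → prefix "b" already present; 5 new (n, a, n, n, q)
  "bqqbddadq" → prefix "bqq" already present; 6 new (b, d, d, a, d, q)
  "bqaqnq" → prefix "bqa" already present; 3 new (q, n, q)
Total nodes = 3 + 8 + 0 + 3 + 7 + 2 + 8 + 0 + 1 + 5 + 6 + 3 = 46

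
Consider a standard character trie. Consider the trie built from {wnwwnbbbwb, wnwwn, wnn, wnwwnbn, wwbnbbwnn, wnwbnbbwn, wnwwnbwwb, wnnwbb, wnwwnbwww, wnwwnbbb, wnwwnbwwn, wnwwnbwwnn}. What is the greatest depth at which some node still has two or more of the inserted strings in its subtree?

The deepest shared node is where two words last agree before diverging.
e.g. "wnwwnbwwn" and "wnwwnbwwnn" share the prefix "wnwwnbwwn" of length 9; no pair shares a longer one.
Longest shared-prefix length: 9

9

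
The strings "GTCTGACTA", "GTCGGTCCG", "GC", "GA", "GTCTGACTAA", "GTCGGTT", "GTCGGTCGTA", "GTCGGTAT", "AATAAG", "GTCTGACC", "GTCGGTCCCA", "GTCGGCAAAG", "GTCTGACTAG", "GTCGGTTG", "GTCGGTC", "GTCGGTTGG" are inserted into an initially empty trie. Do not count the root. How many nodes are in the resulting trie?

41

Count nodes per top-level branch (shared prefixes stored once):
  'A'-branch (AATAAG): 6 nodes
  'G'-branch (GA, GC, GTCGGCAAAG, GTCGGTAT, GTCGGTC, GTCGGTCCCA, GTCGGTCCG, GTCGGTCGTA, GTCGGTT, GTCGGTTG, GTCGGTTGG, GTCTGACC, GTCTGACTA, GTCTGACTAA, GTCTGACTAG): 35 nodes
Sum: 41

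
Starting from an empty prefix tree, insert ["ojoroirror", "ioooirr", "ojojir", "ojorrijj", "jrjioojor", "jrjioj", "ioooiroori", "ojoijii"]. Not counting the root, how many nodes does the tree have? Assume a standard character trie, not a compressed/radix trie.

Trace insertions, counting only characters that open a new branch:
  "ojoroirror" → 10 new (o, j, o, r, o, i, r, r, o, r)
  "ioooirr" → 7 new (i, o, o, o, i, r, r)
  "ojojir" → prefix "ojo" already present; 3 new (j, i, r)
  "ojorrijj" → prefix "ojor" already present; 4 new (r, i, j, j)
  "jrjioojor" → 9 new (j, r, j, i, o, o, j, o, r)
  "jrjioj" → prefix "jrjio" already present; 1 new (j)
  "ioooiroori" → prefix "ioooir" already present; 4 new (o, o, r, i)
  "ojoijii" → prefix "ojo" already present; 4 new (i, j, i, i)
Total nodes = 10 + 7 + 3 + 4 + 9 + 1 + 4 + 4 = 42

42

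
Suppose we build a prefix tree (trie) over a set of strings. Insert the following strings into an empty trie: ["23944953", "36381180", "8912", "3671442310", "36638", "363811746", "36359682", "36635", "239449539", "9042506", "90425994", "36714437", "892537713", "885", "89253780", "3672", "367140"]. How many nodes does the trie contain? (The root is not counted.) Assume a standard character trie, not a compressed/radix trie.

Insert word by word; a character creates a node only if that edge doesn't already exist:
  "23944953" → 8 new (2, 3, 9, 4, 4, 9, 5, 3)
  "36381180" → 8 new (3, 6, 3, 8, 1, 1, 8, 0)
  "8912" → 4 new (8, 9, 1, 2)
  "3671442310" → prefix "36" already present; 8 new (7, 1, 4, 4, 2, 3, 1, 0)
  "36638" → prefix "36" already present; 3 new (6, 3, 8)
  "363811746" → prefix "363811" already present; 3 new (7, 4, 6)
  "36359682" → prefix "363" already present; 5 new (5, 9, 6, 8, 2)
  "36635" → prefix "3663" already present; 1 new (5)
  "239449539" → prefix "23944953" already present; 1 new (9)
  "9042506" → 7 new (9, 0, 4, 2, 5, 0, 6)
  "90425994" → prefix "90425" already present; 3 new (9, 9, 4)
  "36714437" → prefix "367144" already present; 2 new (3, 7)
  "892537713" → prefix "89" already present; 7 new (2, 5, 3, 7, 7, 1, 3)
  "885" → prefix "8" already present; 2 new (8, 5)
  "89253780" → prefix "892537" already present; 2 new (8, 0)
  "3672" → prefix "367" already present; 1 new (2)
  "367140" → prefix "36714" already present; 1 new (0)
Total nodes = 8 + 8 + 4 + 8 + 3 + 3 + 5 + 1 + 1 + 7 + 3 + 2 + 7 + 2 + 2 + 1 + 1 = 66

66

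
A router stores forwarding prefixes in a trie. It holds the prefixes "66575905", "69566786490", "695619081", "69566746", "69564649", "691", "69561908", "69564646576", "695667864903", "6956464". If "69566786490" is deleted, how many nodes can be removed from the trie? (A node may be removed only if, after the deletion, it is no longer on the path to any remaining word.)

0

Walk "69566786490" from the leaf back toward the root, removing each node that no remaining word uses.
Every node on "69566786490" is still needed (e.g. by "695667864903"), so nothing is freed.
Nodes removed: 0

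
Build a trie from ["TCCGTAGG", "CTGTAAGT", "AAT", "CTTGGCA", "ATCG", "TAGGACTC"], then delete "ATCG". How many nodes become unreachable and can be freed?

After clearing the end-marker at "ATCG", prune upward until reaching a node still needed by another word.
The suffix "TCG" (3 nodes) is used only by "ATCG"; the node for "A" still has the child "A", so pruning stops there.
Nodes removed: 3

3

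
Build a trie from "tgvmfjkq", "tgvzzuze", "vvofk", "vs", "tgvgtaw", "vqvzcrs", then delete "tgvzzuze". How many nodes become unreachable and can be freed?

5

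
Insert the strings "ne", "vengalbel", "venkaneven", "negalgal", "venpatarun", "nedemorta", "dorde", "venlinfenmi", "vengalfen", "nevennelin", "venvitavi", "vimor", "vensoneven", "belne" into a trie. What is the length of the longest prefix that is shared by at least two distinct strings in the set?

6

Equivalently: take the maximum, over all pairs, of their longest common prefix length.
e.g. "vengalbel" and "vengalfen" share the prefix "vengal" of length 6; no pair shares a longer one.
Longest shared-prefix length: 6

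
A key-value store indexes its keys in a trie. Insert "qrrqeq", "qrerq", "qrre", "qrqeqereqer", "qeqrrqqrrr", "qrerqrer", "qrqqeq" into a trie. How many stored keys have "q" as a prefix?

7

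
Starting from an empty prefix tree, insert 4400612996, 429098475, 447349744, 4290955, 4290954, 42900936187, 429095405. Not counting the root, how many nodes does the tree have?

Trie structure (* marks end of a word):
(root)
└─ 4
   ├─ 2
   │  └─ 9
   │     └─ 0
   │        ├─ 0
   │        │  └─ 9
   │        │     └─ 3
   │        │        └─ 6
   │        │           └─ 1
   │        │              └─ 8
   │        │                 └─ 7 *
   │        └─ 9
   │           ├─ 5
   │           │  ├─ 4 *
   │           │  │  └─ 0
   │           │  │     └─ 5 *
   │           │  └─ 5 *
   │           └─ 8
   │              └─ 4
   │                 └─ 7
   │                    └─ 5 *
   └─ 4
      ├─ 0
      │  └─ 0
      │     └─ 6
      │        └─ 1
      │           └─ 2
      │              └─ 9
      │                 └─ 9
      │                    └─ 6 *
      └─ 7
         └─ 3
            └─ 4
               └─ 9
                  └─ 7
                     └─ 4
                        └─ 4 *
Counting every labelled node above: 37.

37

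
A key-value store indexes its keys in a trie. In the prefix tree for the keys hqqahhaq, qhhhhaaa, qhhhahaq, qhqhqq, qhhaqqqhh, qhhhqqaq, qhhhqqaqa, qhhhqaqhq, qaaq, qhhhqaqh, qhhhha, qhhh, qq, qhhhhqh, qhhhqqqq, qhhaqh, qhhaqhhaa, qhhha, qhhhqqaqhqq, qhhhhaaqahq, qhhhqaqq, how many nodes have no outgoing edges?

15

Leaves are exactly the stored words that no other stored word extends.
Those words: "hqqahhaq", "qaaq", "qhhaqhhaa", "qhhaqqqhh", "qhhhahaq", "qhhhhaaa", "qhhhhaaqahq", "qhhhhqh", "qhhhqaqhq", "qhhhqaqq", "qhhhqqaqa", "qhhhqqaqhqq", "qhhhqqqq", "qhqhqq", "qq"
Leaf count: 15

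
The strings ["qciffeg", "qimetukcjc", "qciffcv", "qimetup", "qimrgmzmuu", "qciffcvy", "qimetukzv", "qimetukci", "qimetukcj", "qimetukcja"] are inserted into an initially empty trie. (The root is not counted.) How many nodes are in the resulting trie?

31

For each word, the new-node count is its length minus the longest prefix already in the trie:
  "qciffeg" → 7 new (q, c, i, f, f, e, g)
  "qimetukcjc" → prefix "q" already present; 9 new (i, m, e, t, u, k, c, j, c)
  "qciffcv" → prefix "qciff" already present; 2 new (c, v)
  "qimetup" → prefix "qimetu" already present; 1 new (p)
  "qimrgmzmuu" → prefix "qim" already present; 7 new (r, g, m, z, m, u, u)
  "qciffcvy" → prefix "qciffcv" already present; 1 new (y)
  "qimetukzv" → prefix "qimetuk" already present; 2 new (z, v)
  "qimetukci" → prefix "qimetukc" already present; 1 new (i)
  "qimetukcj" → prefix "qimetukcj" already present; 0 new (none)
  "qimetukcja" → prefix "qimetukcj" already present; 1 new (a)
Total nodes = 7 + 9 + 2 + 1 + 7 + 1 + 2 + 1 + 0 + 1 = 31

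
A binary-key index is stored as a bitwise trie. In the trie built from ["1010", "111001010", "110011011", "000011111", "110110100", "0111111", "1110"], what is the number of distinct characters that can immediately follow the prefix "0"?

2

Follow the path "0" to its node, then look at its outgoing edges.
Characters that immediately follow "0" among the stored strings: {0, 1}.
That node has 2 child edges.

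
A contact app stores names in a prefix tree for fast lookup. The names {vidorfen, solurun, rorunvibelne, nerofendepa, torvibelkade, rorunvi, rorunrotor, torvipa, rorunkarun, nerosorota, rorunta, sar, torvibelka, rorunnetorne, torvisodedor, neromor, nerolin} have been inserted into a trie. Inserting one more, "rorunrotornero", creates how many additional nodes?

4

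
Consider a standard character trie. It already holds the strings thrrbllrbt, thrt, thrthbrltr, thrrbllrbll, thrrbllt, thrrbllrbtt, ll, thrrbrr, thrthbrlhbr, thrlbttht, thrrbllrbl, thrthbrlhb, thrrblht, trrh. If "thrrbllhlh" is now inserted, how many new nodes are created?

"thrrbll" is already a path in the trie; the remaining "hlh" must be added.
Each of the 3 remaining characters creates one node.

3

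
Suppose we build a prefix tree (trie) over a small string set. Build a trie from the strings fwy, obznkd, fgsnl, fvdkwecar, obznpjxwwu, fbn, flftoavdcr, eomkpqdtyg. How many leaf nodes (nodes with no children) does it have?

8

A leaf is a node with no children — equivalently, the end of a word that is not a proper prefix of any other stored word.
Those words: "eomkpqdtyg", "fbn", "fgsnl", "flftoavdcr", "fvdkwecar", "fwy", "obznkd", "obznpjxwwu"
Leaf count: 8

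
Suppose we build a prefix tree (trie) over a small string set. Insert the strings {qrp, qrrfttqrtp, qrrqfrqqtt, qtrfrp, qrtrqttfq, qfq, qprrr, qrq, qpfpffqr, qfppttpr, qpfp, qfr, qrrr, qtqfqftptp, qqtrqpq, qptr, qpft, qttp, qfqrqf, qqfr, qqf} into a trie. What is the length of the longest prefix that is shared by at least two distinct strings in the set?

4

Equivalently: take the maximum, over all pairs, of their longest common prefix length.
e.g. "qpfp" and "qpfpffqr" share the prefix "qpfp" of length 4; no pair shares a longer one.
Longest shared-prefix length: 4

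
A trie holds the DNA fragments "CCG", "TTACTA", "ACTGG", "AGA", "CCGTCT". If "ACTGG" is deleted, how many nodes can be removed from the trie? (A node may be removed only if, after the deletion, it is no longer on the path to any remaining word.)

4

A node on "ACTGG"'s path can go only if nothing else ends at it or branches off below it.
The suffix "CTGG" (4 nodes) is used only by "ACTGG"; the node for "A" still has the child "G", so pruning stops there.
Nodes removed: 4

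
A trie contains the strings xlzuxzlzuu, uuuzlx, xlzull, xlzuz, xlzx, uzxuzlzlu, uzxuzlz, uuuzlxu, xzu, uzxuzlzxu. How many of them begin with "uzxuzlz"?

Walk to "uzxuzlz"; the words in its subtree are exactly those with that prefix.
Words under "uzxuzlz": uzxuzlz, uzxuzlzlu, uzxuzlzxu
Count: 3

3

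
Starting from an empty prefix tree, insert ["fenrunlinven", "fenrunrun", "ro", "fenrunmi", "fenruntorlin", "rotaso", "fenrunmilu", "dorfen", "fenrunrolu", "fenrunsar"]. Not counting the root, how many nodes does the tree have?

43

Count nodes per top-level branch (shared prefixes stored once):
  'd'-branch (dorfen): 6 nodes
  'f'-branch (fenrunlinven, fenrunmi, fenrunmilu, fenrunrolu, fenrunrun, fenrunsar, fenruntorlin): 31 nodes
  'r'-branch (ro, rotaso): 6 nodes
Sum: 43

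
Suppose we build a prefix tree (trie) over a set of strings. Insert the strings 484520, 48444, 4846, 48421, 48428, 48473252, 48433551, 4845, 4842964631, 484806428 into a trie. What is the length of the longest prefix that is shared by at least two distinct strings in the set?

4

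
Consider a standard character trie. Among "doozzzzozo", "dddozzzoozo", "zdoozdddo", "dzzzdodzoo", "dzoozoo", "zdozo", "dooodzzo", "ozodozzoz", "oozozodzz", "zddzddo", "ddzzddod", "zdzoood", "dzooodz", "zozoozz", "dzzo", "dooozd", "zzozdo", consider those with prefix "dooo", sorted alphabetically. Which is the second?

dooozd

Words with prefix "dooo", in lexicographic order: "dooodzzo", "dooozd"
Position 2: dooozd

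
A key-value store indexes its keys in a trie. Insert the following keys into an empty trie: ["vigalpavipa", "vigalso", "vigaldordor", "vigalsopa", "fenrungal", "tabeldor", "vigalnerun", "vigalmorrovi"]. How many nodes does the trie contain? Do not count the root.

50

For each word, the new-node count is its length minus the longest prefix already in the trie:
  "vigalpavipa" → 11 new (v, i, g, a, l, p, a, v, i, p, a)
  "vigalso" → prefix "vigal" already present; 2 new (s, o)
  "vigaldordor" → prefix "vigal" already present; 6 new (d, o, r, d, o, r)
  "vigalsopa" → prefix "vigalso" already present; 2 new (p, a)
  "fenrungal" → 9 new (f, e, n, r, u, n, g, a, l)
  "tabeldor" → 8 new (t, a, b, e, l, d, o, r)
  "vigalnerun" → prefix "vigal" already present; 5 new (n, e, r, u, n)
  "vigalmorrovi" → prefix "vigal" already present; 7 new (m, o, r, r, o, v, i)
Total nodes = 11 + 2 + 6 + 2 + 9 + 8 + 5 + 7 = 50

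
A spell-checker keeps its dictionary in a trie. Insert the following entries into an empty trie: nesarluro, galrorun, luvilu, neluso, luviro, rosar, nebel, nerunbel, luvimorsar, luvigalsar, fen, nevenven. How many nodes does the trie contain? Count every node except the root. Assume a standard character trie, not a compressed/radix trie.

Trace insertions, counting only characters that open a new branch:
  "nesarluro" → 9 new (n, e, s, a, r, l, u, r, o)
  "galrorun" → 8 new (g, a, l, r, o, r, u, n)
  "luvilu" → 6 new (l, u, v, i, l, u)
  "neluso" → prefix "ne" already present; 4 new (l, u, s, o)
  "luviro" → prefix "luvi" already present; 2 new (r, o)
  "rosar" → 5 new (r, o, s, a, r)
  "nebel" → prefix "ne" already present; 3 new (b, e, l)
  "nerunbel" → prefix "ne" already present; 6 new (r, u, n, b, e, l)
  "luvimorsar" → prefix "luvi" already present; 6 new (m, o, r, s, a, r)
  "luvigalsar" → prefix "luvi" already present; 6 new (g, a, l, s, a, r)
  "fen" → 3 new (f, e, n)
  "nevenven" → prefix "ne" already present; 6 new (v, e, n, v, e, n)
Total nodes = 9 + 8 + 6 + 4 + 2 + 5 + 3 + 6 + 6 + 6 + 3 + 6 = 64

64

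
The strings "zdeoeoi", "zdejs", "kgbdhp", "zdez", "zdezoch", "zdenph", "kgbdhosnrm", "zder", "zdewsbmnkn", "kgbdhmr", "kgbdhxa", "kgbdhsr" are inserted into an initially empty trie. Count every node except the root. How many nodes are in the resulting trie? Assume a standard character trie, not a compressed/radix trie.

41

Count nodes per top-level branch (shared prefixes stored once):
  'k'-branch (kgbdhmr, kgbdhosnrm, kgbdhp, kgbdhsr, kgbdhxa): 17 nodes
  'z'-branch (zdejs, zdenph, zdeoeoi, zder, zdewsbmnkn, zdez, zdezoch): 24 nodes
Sum: 41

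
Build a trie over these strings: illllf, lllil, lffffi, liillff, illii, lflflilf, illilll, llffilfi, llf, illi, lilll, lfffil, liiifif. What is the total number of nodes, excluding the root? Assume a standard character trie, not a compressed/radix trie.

Trace insertions, counting only characters that open a new branch:
  "illllf" → 6 new (i, l, l, l, l, f)
  "lllil" → 5 new (l, l, l, i, l)
  "lffffi" → prefix "l" already present; 5 new (f, f, f, f, i)
  "liillff" → prefix "l" already present; 6 new (i, i, l, l, f, f)
  "illii" → prefix "ill" already present; 2 new (i, i)
  "lflflilf" → prefix "lf" already present; 6 new (l, f, l, i, l, f)
  "illilll" → prefix "illi" already present; 3 new (l, l, l)
  "llffilfi" → prefix "ll" already present; 6 new (f, f, i, l, f, i)
  "llf" → prefix "llf" already present; 0 new (none)
  "illi" → prefix "illi" already present; 0 new (none)
  "lilll" → prefix "li" already present; 3 new (l, l, l)
  "lfffil" → prefix "lfff" already present; 2 new (i, l)
  "liiifif" → prefix "lii" already present; 4 new (i, f, i, f)
Total nodes = 6 + 5 + 5 + 6 + 2 + 6 + 3 + 6 + 0 + 0 + 3 + 2 + 4 = 48

48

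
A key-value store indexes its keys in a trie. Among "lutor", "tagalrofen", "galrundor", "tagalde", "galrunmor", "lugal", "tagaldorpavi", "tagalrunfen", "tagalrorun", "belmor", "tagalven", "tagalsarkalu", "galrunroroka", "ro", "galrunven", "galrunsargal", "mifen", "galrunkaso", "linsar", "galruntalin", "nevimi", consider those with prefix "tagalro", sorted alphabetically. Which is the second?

Words with prefix "tagalro", in lexicographic order: "tagalrofen", "tagalrorun"
The 2nd is tagalrorun.

tagalrorun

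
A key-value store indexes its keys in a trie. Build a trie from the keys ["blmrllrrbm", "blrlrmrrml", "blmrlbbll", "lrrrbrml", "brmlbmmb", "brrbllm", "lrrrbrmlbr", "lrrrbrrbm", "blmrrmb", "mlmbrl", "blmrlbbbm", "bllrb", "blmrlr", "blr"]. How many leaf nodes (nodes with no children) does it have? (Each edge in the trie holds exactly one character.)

12

A leaf is a node with no children — equivalently, the end of a word that is not a proper prefix of any other stored word.
Those words: "bllrb", "blmrlbbbm", "blmrlbbll", "blmrllrrbm", "blmrlr", "blmrrmb", "blrlrmrrml", "brmlbmmb", "brrbllm", "lrrrbrmlbr", "lrrrbrrbm", "mlmbrl"
Leaf count: 12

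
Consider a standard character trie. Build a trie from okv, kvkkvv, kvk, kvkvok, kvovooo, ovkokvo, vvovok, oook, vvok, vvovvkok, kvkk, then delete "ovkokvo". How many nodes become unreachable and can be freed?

6

Walk "ovkokvo" from the leaf back toward the root, removing each node that no remaining word uses.
The suffix "vkokvo" (6 nodes) is used only by "ovkokvo"; the node for "o" still has the child "k", so pruning stops there.
Nodes removed: 6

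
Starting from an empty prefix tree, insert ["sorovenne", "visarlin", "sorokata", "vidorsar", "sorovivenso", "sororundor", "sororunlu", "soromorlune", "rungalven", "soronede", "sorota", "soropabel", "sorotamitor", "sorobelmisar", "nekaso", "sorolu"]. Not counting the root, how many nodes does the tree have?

Count nodes per top-level branch (shared prefixes stored once):
  'n'-branch (nekaso): 6 nodes
  'r'-branch (rungalven): 9 nodes
  's'-branch (sorobelmisar, sorokata, sorolu, soromorlune, soronede, soropabel, sororundor, sororunlu, sorota, sorotamitor, sorovenne, sorovivenso): 60 nodes
  'v'-branch (vidorsar, visarlin): 14 nodes
Sum: 89

89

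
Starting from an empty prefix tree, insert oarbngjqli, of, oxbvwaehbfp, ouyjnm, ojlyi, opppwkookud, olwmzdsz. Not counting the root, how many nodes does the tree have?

For each word, the new-node count is its length minus the longest prefix already in the trie:
  "oarbngjqli" → 10 new (o, a, r, b, n, g, j, q, l, i)
  "of" → prefix "o" already present; 1 new (f)
  "oxbvwaehbfp" → prefix "o" already present; 10 new (x, b, v, w, a, e, h, b, f, p)
  "ouyjnm" → prefix "o" already present; 5 new (u, y, j, n, m)
  "ojlyi" → prefix "o" already present; 4 new (j, l, y, i)
  "opppwkookud" → prefix "o" already present; 10 new (p, p, p, w, k, o, o, k, u, d)
  "olwmzdsz" → prefix "o" already present; 7 new (l, w, m, z, d, s, z)
Total nodes = 10 + 1 + 10 + 5 + 4 + 10 + 7 = 47

47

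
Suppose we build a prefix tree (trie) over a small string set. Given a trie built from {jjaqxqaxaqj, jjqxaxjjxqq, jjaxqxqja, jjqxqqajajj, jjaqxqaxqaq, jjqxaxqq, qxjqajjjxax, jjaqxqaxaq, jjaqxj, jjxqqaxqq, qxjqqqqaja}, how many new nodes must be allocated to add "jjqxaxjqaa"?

3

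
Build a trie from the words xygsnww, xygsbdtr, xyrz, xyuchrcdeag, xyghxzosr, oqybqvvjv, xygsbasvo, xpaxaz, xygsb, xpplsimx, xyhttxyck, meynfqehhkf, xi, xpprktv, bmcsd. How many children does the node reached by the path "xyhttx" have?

1

Follow the path "xyhttx" to its node, then look at its outgoing edges.
Distinct next characters after "xyhttx": y.
That node has 1 child edge.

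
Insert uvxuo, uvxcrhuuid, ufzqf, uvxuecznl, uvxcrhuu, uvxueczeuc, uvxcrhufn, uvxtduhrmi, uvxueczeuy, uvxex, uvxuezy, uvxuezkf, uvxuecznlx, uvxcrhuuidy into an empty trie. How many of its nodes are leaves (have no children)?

11

A leaf is a node with no children — equivalently, the end of a word that is not a proper prefix of any other stored word.
Those words: "ufzqf", "uvxcrhufn", "uvxcrhuuidy", "uvxex", "uvxtduhrmi", "uvxueczeuc", "uvxueczeuy", "uvxuecznlx", "uvxuezkf", "uvxuezy", "uvxuo"
Leaf count: 11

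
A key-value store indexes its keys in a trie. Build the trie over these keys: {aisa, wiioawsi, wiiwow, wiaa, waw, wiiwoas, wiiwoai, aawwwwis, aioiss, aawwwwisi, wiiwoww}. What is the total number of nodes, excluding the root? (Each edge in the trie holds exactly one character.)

35

Count nodes per top-level branch (shared prefixes stored once):
  'a'-branch (aawwwwis, aawwwwisi, aioiss, aisa): 16 nodes
  'w'-branch (waw, wiaa, wiioawsi, wiiwoai, wiiwoas, wiiwow, wiiwoww): 19 nodes
Sum: 35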